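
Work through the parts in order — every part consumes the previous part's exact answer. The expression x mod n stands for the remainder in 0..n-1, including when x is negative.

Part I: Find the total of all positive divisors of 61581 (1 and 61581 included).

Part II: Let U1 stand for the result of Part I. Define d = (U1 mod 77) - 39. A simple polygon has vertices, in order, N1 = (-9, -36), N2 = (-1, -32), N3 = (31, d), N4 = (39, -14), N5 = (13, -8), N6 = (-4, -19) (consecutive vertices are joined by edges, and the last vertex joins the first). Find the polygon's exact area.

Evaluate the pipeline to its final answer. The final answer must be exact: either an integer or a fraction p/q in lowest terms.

827

Part I: 61581 = 3 * 13 * 1579; sigma = (1 + 3) * (1 + 13) * (1 + 1579) = 4 * 14 * 1580 = 88480; answer 88480
Part II: U1 = 88480; d = -32; cross terms: (-9*-32 - -1*-36)=252, (-1*-32 - 31*-32)=1024, (31*-14 - 39*-32)=814, (39*-8 - 13*-14)=-130, (13*-19 - -4*-8)=-279, (-4*-36 - -9*-19)=-27; twice the area = |1654| = 1654; area = 827; answer 827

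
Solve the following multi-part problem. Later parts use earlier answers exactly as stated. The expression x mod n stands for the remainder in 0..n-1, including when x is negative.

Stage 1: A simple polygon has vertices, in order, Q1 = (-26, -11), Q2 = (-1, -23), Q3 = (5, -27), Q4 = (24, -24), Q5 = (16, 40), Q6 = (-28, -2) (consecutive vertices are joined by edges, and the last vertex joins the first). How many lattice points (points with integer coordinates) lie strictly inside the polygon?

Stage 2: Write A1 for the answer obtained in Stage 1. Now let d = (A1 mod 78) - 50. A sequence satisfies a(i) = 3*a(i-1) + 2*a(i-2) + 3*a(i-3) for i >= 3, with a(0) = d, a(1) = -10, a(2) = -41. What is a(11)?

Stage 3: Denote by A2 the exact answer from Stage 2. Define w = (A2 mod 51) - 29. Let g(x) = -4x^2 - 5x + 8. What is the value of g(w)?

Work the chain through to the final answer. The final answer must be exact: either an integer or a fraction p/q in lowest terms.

Stage 1: cross terms: (-26*-23 - -1*-11)=587, (-1*-27 - 5*-23)=142, (5*-24 - 24*-27)=528, (24*40 - 16*-24)=1344, (16*-2 - -28*40)=1088, (-28*-11 - -26*-2)=256; twice the area = |3945| = 3945; area = 3945/2; boundary points = 1 + 2 + 1 + 8 + 2 + 1 = 15; strictly interior points = area - boundary/2 + 1 = 1966; answer 1966
Stage 2: A1 = 1966; d = -34; a(3) = 3*(-41) + 2*(-10) + 3*(-34) = -245; iterating: a(3)=-245, a(4)=-847, a(5)=-3154, a(6)=-11891, a(7)=-44522, a(8)=-166810, a(9)=-625147, a(10)=-2342627, a(11)=-8778605; answer -8778605
Stage 3: A2 = -8778605; w = -4; -4*(-4)^2 - 5*(-4)^1 + 8 = (-64) + (20) + (8) = -36; answer -36

-36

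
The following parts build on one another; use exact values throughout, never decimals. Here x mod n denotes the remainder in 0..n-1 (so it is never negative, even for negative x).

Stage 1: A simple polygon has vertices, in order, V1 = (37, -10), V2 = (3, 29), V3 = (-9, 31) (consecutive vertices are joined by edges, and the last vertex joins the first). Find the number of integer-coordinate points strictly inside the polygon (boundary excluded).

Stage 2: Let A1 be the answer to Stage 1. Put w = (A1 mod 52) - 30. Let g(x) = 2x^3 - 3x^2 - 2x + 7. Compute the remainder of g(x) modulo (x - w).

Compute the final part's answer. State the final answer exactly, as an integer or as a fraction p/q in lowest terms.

3868

Stage 1: cross terms: (37*29 - 3*-10)=1103, (3*31 - -9*29)=354, (-9*-10 - 37*31)=-1057; twice the area = |400| = 400; area = 200; boundary points = 1 + 2 + 1 = 4; strictly interior points = area - boundary/2 + 1 = 199; answer 199
Stage 2: A1 = 199; w = 13; remainder = value at the root: 2*(13)^3 - 3*(13)^2 - 2*(13)^1 + 7 = (4394) + (-507) + (-26) + (7) = 3868; answer 3868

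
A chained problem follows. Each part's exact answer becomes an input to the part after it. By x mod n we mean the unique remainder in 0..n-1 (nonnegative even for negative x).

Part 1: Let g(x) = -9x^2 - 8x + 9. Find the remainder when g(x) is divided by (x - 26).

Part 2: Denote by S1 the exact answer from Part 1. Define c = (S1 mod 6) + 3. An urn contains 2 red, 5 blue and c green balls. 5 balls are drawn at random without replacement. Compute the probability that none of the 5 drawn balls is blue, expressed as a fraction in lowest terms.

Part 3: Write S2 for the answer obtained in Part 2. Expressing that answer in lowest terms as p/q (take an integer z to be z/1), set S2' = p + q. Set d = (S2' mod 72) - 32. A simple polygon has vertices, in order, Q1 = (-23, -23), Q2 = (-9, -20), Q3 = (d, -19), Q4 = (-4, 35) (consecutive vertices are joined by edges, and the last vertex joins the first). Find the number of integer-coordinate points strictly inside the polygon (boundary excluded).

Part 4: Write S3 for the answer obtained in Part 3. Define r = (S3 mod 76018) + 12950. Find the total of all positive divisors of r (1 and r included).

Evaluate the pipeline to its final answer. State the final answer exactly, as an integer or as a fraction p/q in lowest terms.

19980

Part 1: remainder = value at the root: -9*(26)^2 - 8*(26)^1 + 9 = (-6084) + (-208) + (9) = -6283; answer -6283
Part 2: S1 = -6283; c = 8; total draws C(15,5) = 3003; favorable C(10,5) = 252; P = 12/143; answer 12/143
Part 3: S2 = 12/143; threaded value p + q = 155; d = -21; cross terms: (-23*-20 - -9*-23)=253, (-9*-19 - -21*-20)=-249, (-21*35 - -4*-19)=-811, (-4*-23 - -23*35)=897; twice the area = |90| = 90; area = 45; boundary points = 1 + 1 + 1 + 1 = 4; strictly interior points = area - boundary/2 + 1 = 44; answer 44
Part 4: S3 = 44; r = 12994; 12994 = 2 * 73 * 89; sigma = (1 + 2) * (1 + 73) * (1 + 89) = 3 * 74 * 90 = 19980; answer 19980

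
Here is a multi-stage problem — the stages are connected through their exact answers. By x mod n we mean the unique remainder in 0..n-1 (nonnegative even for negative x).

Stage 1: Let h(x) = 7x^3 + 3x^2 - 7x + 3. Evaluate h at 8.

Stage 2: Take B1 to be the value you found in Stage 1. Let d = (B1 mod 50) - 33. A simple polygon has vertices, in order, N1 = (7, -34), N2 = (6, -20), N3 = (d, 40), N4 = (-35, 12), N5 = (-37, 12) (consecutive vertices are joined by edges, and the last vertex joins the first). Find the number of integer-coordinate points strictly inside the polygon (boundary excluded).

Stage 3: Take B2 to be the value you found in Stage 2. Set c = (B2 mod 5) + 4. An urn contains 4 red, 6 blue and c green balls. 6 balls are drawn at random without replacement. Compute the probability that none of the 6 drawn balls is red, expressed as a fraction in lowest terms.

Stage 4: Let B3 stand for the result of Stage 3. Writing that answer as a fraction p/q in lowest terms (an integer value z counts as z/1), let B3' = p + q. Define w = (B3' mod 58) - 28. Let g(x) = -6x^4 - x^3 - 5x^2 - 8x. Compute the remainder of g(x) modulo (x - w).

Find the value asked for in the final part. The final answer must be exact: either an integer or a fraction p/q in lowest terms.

Stage 1: 7*(8)^3 + 3*(8)^2 - 7*(8)^1 + 3 = (3584) + (192) + (-56) + (3) = 3723; answer 3723
Stage 2: B1 = 3723; d = -10; cross terms: (7*-20 - 6*-34)=64, (6*40 - -10*-20)=40, (-10*12 - -35*40)=1280, (-35*12 - -37*12)=24, (-37*-34 - 7*12)=1174; twice the area = |2582| = 2582; area = 1291; boundary points = 1 + 4 + 1 + 2 + 2 = 10; strictly interior points = area - boundary/2 + 1 = 1287; answer 1287
Stage 3: B2 = 1287; c = 6; total draws C(16,6) = 8008; favorable C(12,6) = 924; P = 3/26; answer 3/26
Stage 4: B3 = 3/26; threaded value p + q = 29; w = 1; remainder = value at the root: -6*(1)^4 - 1*(1)^3 - 5*(1)^2 - 8*(1)^1 = (-6) + (-1) + (-5) + (-8) = -20; answer -20

-20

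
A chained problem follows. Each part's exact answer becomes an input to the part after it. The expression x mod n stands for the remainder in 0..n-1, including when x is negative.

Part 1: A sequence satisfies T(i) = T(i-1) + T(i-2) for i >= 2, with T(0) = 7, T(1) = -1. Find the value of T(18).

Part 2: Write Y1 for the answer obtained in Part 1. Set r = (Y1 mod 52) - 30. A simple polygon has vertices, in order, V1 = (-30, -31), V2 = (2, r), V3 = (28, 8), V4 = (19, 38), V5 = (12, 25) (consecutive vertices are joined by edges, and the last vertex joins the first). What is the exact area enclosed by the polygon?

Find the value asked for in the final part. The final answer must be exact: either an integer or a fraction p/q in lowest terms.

2257/2

Part 1: T(2) = 1*(-1) + 1*(7) = 6; iterating: T(2)=6, T(3)=5, T(4)=11, T(5)=16, T(6)=27, T(7)=43, T(8)=70, T(9)=113, T(10)=183, T(11)=296, T(12)=479, T(13)=775, T(14)=1254, T(15)=2029, T(16)=3283, T(17)=5312, T(18)=8595; answer 8595
Part 2: Y1 = 8595; r = -15; cross terms: (-30*-15 - 2*-31)=512, (2*8 - 28*-15)=436, (28*38 - 19*8)=912, (19*25 - 12*38)=19, (12*-31 - -30*25)=378; twice the area = |2257| = 2257; area = 2257/2; answer 2257/2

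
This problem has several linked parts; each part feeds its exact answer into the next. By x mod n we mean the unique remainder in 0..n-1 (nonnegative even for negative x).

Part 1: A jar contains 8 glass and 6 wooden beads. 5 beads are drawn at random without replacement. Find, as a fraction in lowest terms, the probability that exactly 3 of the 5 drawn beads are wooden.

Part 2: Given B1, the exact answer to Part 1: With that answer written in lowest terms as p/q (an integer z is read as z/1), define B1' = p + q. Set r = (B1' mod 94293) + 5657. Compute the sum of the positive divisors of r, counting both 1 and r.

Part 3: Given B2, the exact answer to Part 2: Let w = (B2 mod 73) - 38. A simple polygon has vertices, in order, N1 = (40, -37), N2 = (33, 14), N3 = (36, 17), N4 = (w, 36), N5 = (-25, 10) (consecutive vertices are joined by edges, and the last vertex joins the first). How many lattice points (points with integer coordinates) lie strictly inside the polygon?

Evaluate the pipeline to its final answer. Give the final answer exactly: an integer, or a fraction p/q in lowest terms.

2270

Part 1: total draws C(14,5) = 2002; favorable C(6,3)*C(8,2) = 560; P = 40/143; answer 40/143
Part 2: B1 = 40/143; threaded value p + q = 183; r = 5840; 5840 = 2^4 * 5 * 73; sigma = (1 + 2 + 4 + 8 + 16) * (1 + 5) * (1 + 73) = 31 * 6 * 74 = 13764; answer 13764
Part 3: B2 = 13764; w = 2; cross terms: (40*14 - 33*-37)=1781, (33*17 - 36*14)=57, (36*36 - 2*17)=1262, (2*10 - -25*36)=920, (-25*-37 - 40*10)=525; twice the area = |4545| = 4545; area = 4545/2; boundary points = 1 + 3 + 1 + 1 + 1 = 7; strictly interior points = area - boundary/2 + 1 = 2270; answer 2270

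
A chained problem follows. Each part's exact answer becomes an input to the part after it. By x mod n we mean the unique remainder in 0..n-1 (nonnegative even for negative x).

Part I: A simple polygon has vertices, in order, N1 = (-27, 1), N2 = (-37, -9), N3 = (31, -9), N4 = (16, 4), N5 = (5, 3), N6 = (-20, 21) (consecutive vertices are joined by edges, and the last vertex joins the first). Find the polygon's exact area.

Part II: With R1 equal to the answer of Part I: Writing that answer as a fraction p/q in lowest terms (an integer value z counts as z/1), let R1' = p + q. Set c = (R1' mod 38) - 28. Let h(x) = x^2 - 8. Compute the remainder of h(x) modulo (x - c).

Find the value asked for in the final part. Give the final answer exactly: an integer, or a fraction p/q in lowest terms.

Part I: cross terms: (-27*-9 - -37*1)=280, (-37*-9 - 31*-9)=612, (31*4 - 16*-9)=268, (16*3 - 5*4)=28, (5*21 - -20*3)=165, (-20*1 - -27*21)=547; twice the area = |1900| = 1900; area = 950; answer 950
Part II: R1 = 950; threaded value p + q = 951; c = -27; remainder = value at the root: 1*(-27)^2 - 8 = (729) + (-8) = 721; answer 721

721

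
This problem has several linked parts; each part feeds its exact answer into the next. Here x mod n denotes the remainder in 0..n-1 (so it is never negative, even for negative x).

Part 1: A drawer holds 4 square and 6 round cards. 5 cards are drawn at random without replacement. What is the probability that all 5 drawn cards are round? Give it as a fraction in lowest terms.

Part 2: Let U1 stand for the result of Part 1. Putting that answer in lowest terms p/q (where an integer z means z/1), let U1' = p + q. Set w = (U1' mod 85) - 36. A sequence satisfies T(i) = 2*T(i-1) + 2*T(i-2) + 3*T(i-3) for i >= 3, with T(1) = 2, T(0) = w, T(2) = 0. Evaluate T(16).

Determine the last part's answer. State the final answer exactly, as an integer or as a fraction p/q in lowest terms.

29801576

Part 1: total draws C(10,5) = 252; favorable C(6,5) = 6; P = 1/42; answer 1/42
Part 2: U1 = 1/42; threaded value p + q = 43; w = 7; T(3) = 2*(0) + 2*(2) + 3*(7) = 25; iterating: T(3)=25, T(4)=56, T(5)=162, T(6)=511, T(7)=1514, T(8)=4536, T(9)=13633, T(10)=40880, T(11)=122634, T(12)=367927, T(13)=1103762, T(14)=3311280, T(15)=9933865, T(16)=29801576; answer 29801576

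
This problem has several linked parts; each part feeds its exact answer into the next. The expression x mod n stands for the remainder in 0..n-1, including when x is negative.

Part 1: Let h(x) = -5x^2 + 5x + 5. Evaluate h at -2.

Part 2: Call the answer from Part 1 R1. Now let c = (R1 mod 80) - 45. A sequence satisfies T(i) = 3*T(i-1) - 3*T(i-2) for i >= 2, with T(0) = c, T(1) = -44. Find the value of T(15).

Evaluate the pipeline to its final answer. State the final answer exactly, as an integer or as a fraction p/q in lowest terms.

-258066

Part 1: -5*(-2)^2 + 5*(-2)^1 + 5 = (-20) + (-10) + (5) = -25; answer -25
Part 2: R1 = -25; c = 10; T(2) = 3*(-44) - 3*(10) = -162; iterating: T(2)=-162, T(3)=-354, T(4)=-576, T(5)=-666, T(6)=-270, T(7)=1188, T(8)=4374, T(9)=9558, T(10)=15552, T(11)=17982, T(12)=7290, T(13)=-32076, T(14)=-118098, T(15)=-258066; answer -258066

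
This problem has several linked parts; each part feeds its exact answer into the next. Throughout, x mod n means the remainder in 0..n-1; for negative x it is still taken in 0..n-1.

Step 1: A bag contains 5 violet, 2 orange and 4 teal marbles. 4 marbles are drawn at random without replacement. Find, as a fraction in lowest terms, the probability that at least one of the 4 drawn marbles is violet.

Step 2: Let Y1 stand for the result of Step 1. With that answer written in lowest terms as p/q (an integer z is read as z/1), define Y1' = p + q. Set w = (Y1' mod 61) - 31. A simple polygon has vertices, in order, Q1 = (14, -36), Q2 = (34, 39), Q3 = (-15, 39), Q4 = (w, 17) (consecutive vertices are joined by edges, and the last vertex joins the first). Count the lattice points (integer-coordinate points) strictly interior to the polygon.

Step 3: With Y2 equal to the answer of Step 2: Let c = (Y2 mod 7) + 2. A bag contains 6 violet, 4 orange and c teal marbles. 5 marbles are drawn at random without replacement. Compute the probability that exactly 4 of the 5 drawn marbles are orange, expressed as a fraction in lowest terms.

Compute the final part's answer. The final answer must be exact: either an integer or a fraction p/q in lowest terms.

1/364

Step 1: total draws C(11,4) = 330; complement C(6,4) = 15; favorable 330 - 15 = 315; P = 21/22; answer 21/22
Step 2: Y1 = 21/22; threaded value p + q = 43; w = 12; cross terms: (14*39 - 34*-36)=1770, (34*39 - -15*39)=1911, (-15*17 - 12*39)=-723, (12*-36 - 14*17)=-670; twice the area = |2288| = 2288; area = 1144; boundary points = 5 + 49 + 1 + 1 = 56; strictly interior points = area - boundary/2 + 1 = 1117; answer 1117
Step 3: Y2 = 1117; c = 6; total draws C(16,5) = 4368; favorable C(4,4)*C(12,1) = 12; P = 1/364; answer 1/364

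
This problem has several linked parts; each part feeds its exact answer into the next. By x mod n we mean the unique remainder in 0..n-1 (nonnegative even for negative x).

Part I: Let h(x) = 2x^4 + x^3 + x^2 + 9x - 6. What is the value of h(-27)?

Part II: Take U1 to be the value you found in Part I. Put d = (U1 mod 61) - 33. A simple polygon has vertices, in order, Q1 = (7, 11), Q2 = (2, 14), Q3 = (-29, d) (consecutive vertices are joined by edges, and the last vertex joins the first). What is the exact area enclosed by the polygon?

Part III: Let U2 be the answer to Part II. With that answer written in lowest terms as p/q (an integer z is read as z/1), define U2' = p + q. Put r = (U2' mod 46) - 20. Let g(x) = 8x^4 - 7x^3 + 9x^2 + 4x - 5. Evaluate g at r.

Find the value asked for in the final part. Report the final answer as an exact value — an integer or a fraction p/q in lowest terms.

Part I: 2*(-27)^4 + 1*(-27)^3 + 1*(-27)^2 + 9*(-27)^1 - 6 = (1062882) + (-19683) + (729) + (-243) + (-6) = 1043679; answer 1043679
Part II: U1 = 1043679; d = -3; cross terms: (7*14 - 2*11)=76, (2*-3 - -29*14)=400, (-29*11 - 7*-3)=-298; twice the area = |178| = 178; area = 89; answer 89
Part III: U2 = 89; threaded value p + q = 90; r = 24; 8*(24)^4 - 7*(24)^3 + 9*(24)^2 + 4*(24)^1 - 5 = (2654208) + (-96768) + (5184) + (96) + (-5) = 2562715; answer 2562715

2562715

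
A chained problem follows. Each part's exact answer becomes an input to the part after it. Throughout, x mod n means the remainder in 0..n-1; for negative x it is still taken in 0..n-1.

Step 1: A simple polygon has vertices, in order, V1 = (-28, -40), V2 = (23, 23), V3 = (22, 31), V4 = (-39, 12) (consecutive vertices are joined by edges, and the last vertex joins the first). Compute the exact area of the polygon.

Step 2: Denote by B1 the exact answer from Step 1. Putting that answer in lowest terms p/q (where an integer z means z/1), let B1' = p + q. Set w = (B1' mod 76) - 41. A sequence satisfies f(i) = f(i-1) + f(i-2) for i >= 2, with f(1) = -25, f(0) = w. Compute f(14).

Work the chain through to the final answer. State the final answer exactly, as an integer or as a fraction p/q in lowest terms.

Step 1: cross terms: (-28*23 - 23*-40)=276, (23*31 - 22*23)=207, (22*12 - -39*31)=1473, (-39*-40 - -28*12)=1896; twice the area = |3852| = 3852; area = 1926; answer 1926
Step 2: B1 = 1926; threaded value p + q = 1927; w = -14; f(2) = 1*(-25) + 1*(-14) = -39; iterating: f(2)=-39, f(3)=-64, f(4)=-103, f(5)=-167, f(6)=-270, f(7)=-437, f(8)=-707, f(9)=-1144, f(10)=-1851, f(11)=-2995, f(12)=-4846, f(13)=-7841, f(14)=-12687; answer -12687

-12687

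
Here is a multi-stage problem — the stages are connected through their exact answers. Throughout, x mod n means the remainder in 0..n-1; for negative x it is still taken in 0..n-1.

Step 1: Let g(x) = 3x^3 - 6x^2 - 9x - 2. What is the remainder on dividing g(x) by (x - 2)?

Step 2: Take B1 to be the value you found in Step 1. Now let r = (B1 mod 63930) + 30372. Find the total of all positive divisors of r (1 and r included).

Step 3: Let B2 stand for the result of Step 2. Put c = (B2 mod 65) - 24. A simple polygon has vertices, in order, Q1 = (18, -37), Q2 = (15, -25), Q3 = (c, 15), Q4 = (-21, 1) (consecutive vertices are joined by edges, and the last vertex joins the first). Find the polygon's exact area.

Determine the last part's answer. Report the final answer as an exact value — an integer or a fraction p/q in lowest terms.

Step 1: remainder = value at the root: 3*(2)^3 - 6*(2)^2 - 9*(2)^1 - 2 = (24) + (-24) + (-18) + (-2) = -20; answer -20
Step 2: B1 = -20; r = 94282; 94282 = 2 * 17 * 47 * 59; sigma = (1 + 2) * (1 + 17) * (1 + 47) * (1 + 59) = 3 * 18 * 48 * 60 = 155520; answer 155520
Step 3: B2 = 155520; c = 16; cross terms: (18*-25 - 15*-37)=105, (15*15 - 16*-25)=625, (16*1 - -21*15)=331, (-21*-37 - 18*1)=759; twice the area = |1820| = 1820; area = 910; answer 910

910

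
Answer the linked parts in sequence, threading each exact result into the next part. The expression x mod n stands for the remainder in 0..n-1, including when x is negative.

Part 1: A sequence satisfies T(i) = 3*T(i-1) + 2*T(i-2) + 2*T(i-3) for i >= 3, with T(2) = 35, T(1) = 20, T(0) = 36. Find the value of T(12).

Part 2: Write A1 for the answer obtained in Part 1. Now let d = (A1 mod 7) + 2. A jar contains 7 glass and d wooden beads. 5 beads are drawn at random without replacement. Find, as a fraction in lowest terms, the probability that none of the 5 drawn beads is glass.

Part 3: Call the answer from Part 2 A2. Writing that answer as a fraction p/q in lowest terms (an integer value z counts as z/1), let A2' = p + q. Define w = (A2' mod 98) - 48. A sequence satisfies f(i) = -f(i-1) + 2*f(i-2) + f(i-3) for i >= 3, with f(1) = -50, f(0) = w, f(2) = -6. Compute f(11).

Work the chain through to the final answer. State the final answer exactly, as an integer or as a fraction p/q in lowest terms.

Part 1: T(3) = 3*(35) + 2*(20) + 2*(36) = 217; iterating: T(3)=217, T(4)=761, T(5)=2787, T(6)=10317, T(7)=38047, T(8)=140349, T(9)=517775, T(10)=1910117, T(11)=7046599, T(12)=25995581; answer 25995581
Part 2: A1 = 25995581; d = 5; total draws C(12,5) = 792; favorable C(5,5) = 1; P = 1/792; answer 1/792
Part 3: A2 = 1/792; threaded value p + q = 793; w = -39; f(3) = -1*(-6) + 2*(-50) + 1*(-39) = -133; iterating: f(3)=-133, f(4)=71, f(5)=-343, f(6)=352, f(7)=-967, f(8)=1328, f(9)=-2910, f(10)=4599, f(11)=-9091; answer -9091

-9091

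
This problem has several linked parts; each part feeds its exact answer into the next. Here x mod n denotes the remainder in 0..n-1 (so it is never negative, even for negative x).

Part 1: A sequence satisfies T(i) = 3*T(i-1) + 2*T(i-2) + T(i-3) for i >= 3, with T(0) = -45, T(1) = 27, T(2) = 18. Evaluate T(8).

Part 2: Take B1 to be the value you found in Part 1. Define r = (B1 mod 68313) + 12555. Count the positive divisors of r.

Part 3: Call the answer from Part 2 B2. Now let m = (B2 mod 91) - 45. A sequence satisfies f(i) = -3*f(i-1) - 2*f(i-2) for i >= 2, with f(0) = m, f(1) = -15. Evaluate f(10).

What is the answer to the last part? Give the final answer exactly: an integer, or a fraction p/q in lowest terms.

42939

Part 1: T(3) = 3*(18) + 2*(27) + 1*(-45) = 63; iterating: T(3)=63, T(4)=252, T(5)=900, T(6)=3267, T(7)=11853, T(8)=42993; answer 42993
Part 2: B1 = 42993; r = 55548; 55548 = 2^2 * 3^2 * 1543; number of divisors = (2+1) * (2+1) * (1+1) = 18; answer 18
Part 3: B2 = 18; m = -27; f(2) = -3*(-15) - 2*(-27) = 99; iterating: f(2)=99, f(3)=-267, f(4)=603, f(5)=-1275, f(6)=2619, f(7)=-5307, f(8)=10683, f(9)=-21435, f(10)=42939; answer 42939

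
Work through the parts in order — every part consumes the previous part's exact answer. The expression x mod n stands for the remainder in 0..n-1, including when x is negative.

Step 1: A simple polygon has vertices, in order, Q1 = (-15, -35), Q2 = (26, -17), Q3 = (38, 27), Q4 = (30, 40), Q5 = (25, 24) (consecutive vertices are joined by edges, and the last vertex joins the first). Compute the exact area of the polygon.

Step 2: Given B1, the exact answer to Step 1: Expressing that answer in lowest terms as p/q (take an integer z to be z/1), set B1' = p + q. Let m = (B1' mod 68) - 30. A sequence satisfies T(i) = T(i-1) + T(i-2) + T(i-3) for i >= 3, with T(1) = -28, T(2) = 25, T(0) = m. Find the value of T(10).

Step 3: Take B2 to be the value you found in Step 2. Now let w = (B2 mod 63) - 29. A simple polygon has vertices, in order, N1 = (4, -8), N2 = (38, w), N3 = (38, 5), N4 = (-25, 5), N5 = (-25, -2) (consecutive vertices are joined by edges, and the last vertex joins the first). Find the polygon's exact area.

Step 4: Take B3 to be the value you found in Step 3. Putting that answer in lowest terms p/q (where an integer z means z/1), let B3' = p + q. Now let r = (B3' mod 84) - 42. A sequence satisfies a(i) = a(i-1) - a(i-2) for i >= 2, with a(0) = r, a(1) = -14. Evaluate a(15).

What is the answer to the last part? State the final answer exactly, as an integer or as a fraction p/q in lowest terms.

Step 1: cross terms: (-15*-17 - 26*-35)=1165, (26*27 - 38*-17)=1348, (38*40 - 30*27)=710, (30*24 - 25*40)=-280, (25*-35 - -15*24)=-515; twice the area = |2428| = 2428; area = 1214; answer 1214
Step 2: B1 = 1214; threaded value p + q = 1215; m = 29; T(3) = 1*(25) + 1*(-28) + 1*(29) = 26; iterating: T(3)=26, T(4)=23, T(5)=74, T(6)=123, T(7)=220, T(8)=417, T(9)=760, T(10)=1397; answer 1397
Step 3: B2 = 1397; w = -18; cross terms: (4*-18 - 38*-8)=232, (38*5 - 38*-18)=874, (38*5 - -25*5)=315, (-25*-2 - -25*5)=175, (-25*-8 - 4*-2)=208; twice the area = |1804| = 1804; area = 902; answer 902
Step 4: B3 = 902; threaded value p + q = 903; r = 21; a(2) = 1*(-14) - 1*(21) = -35; iterating: a(2)=-35, a(3)=-21, a(4)=14, a(5)=35, a(6)=21, a(7)=-14, a(8)=-35, a(9)=-21, a(10)=14, a(11)=35, a(12)=21, a(13)=-14, a(14)=-35, a(15)=-21; answer -21

-21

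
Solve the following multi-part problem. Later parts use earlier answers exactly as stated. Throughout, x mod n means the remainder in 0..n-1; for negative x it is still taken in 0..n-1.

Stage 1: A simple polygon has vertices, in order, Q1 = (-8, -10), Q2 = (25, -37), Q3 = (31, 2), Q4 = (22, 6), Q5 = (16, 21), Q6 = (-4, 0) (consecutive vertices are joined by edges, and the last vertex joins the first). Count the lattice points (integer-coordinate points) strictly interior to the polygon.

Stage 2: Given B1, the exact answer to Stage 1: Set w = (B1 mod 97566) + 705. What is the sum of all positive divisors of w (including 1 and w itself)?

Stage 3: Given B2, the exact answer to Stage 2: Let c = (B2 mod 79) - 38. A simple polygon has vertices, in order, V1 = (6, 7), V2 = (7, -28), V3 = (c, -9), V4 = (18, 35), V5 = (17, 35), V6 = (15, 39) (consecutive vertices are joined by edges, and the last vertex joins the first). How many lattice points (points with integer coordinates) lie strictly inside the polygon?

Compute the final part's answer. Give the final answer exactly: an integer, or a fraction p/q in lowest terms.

338

Stage 1: cross terms: (-8*-37 - 25*-10)=546, (25*2 - 31*-37)=1197, (31*6 - 22*2)=142, (22*21 - 16*6)=366, (16*0 - -4*21)=84, (-4*-10 - -8*0)=40; twice the area = |2375| = 2375; area = 2375/2; boundary points = 3 + 3 + 1 + 3 + 1 + 2 = 13; strictly interior points = area - boundary/2 + 1 = 1182; answer 1182
Stage 2: B1 = 1182; w = 1887; 1887 = 3 * 17 * 37; sigma = (1 + 3) * (1 + 17) * (1 + 37) = 4 * 18 * 38 = 2736; answer 2736
Stage 3: B2 = 2736; c = 12; cross terms: (6*-28 - 7*7)=-217, (7*-9 - 12*-28)=273, (12*35 - 18*-9)=582, (18*35 - 17*35)=35, (17*39 - 15*35)=138, (15*7 - 6*39)=-129; twice the area = |682| = 682; area = 341; boundary points = 1 + 1 + 2 + 1 + 2 + 1 = 8; strictly interior points = area - boundary/2 + 1 = 338; answer 338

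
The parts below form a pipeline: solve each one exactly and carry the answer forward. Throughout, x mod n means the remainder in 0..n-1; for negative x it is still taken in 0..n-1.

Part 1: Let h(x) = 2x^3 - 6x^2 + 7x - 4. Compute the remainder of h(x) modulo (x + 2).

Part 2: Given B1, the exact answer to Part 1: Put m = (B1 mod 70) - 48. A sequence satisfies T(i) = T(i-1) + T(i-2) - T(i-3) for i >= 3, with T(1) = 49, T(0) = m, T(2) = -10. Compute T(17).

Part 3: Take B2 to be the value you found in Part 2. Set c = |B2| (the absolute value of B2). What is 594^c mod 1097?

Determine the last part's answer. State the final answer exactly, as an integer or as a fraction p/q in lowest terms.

613

Part 1: remainder = value at the root: 2*(-2)^3 - 6*(-2)^2 + 7*(-2)^1 - 4 = (-16) + (-24) + (-14) + (-4) = -58; answer -58
Part 2: B1 = -58; m = -36; T(3) = 1*(-10) + 1*(49) - 1*(-36) = 75; iterating: T(3)=75, T(4)=16, T(5)=101, T(6)=42, T(7)=127, T(8)=68, T(9)=153, T(10)=94, T(11)=179, T(12)=120, T(13)=205, T(14)=146, T(15)=231, T(16)=172, T(17)=257; answer 257
Part 3: B2 = 257; c = 257; squarings mod 1097: 594^1=594, 594^2=699, 594^4=436, 594^8=315, 594^16=495, 594^32=394, 594^64=559, 594^128=933, 594^256=568; 594^257 = 594^1 * 594^256 = 613 (mod 1097); answer 613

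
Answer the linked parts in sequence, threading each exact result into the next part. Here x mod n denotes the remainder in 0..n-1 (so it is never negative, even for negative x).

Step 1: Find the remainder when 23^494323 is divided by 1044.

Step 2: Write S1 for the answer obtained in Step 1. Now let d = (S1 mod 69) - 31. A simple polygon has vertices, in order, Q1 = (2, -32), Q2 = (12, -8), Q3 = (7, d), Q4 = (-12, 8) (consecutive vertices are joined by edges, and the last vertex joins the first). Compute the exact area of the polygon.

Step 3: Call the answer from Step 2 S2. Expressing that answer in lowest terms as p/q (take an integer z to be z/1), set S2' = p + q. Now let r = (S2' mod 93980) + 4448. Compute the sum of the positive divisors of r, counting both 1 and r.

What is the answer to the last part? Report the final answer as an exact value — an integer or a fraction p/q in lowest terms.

Step 1: squarings mod 1044: 23^1=23, 23^2=529, 23^4=49, 23^8=313, 23^16=877, 23^32=745, 23^64=661, 23^128=529, 23^256=49, 23^512=313, 23^1024=877, 23^2048=745, 23^4096=661, 23^8192=529, 23^16384=49, 23^32768=313, 23^65536=877, 23^131072=745, 23^262144=661; 23^494323 = 23^1 * 23^2 * 23^16 * 23^32 * 23^64 * 23^128 * 23^512 * 23^2048 * 23^32768 * 23^65536 * 23^131072 * 23^262144 = 455 (mod 1044); answer 455
Step 2: S1 = 455; d = 10; cross terms: (2*-8 - 12*-32)=368, (12*10 - 7*-8)=176, (7*8 - -12*10)=176, (-12*-32 - 2*8)=368; twice the area = |1088| = 1088; area = 544; answer 544
Step 3: S2 = 544; threaded value p + q = 545; r = 4993; 4993 is prime, so its only divisors are 1 and 4993; sigma = 1 + 4993 = 4994; answer 4994

4994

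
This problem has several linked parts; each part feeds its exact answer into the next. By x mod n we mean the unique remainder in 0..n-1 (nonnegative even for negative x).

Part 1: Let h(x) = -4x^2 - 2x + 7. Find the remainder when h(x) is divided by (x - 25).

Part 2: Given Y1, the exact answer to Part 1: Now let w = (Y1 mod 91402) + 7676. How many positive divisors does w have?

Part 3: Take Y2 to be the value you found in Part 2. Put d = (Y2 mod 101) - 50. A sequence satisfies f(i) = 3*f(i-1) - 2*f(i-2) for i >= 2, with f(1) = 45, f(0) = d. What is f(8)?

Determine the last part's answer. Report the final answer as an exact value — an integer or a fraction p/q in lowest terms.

22143

Part 1: remainder = value at the root: -4*(25)^2 - 2*(25)^1 + 7 = (-2500) + (-50) + (7) = -2543; answer -2543
Part 2: Y1 = -2543; w = 96535; 96535 = 5 * 43 * 449; number of divisors = (1+1) * (1+1) * (1+1) = 8; answer 8
Part 3: Y2 = 8; d = -42; f(2) = 3*(45) - 2*(-42) = 219; iterating: f(2)=219, f(3)=567, f(4)=1263, f(5)=2655, f(6)=5439, f(7)=11007, f(8)=22143; answer 22143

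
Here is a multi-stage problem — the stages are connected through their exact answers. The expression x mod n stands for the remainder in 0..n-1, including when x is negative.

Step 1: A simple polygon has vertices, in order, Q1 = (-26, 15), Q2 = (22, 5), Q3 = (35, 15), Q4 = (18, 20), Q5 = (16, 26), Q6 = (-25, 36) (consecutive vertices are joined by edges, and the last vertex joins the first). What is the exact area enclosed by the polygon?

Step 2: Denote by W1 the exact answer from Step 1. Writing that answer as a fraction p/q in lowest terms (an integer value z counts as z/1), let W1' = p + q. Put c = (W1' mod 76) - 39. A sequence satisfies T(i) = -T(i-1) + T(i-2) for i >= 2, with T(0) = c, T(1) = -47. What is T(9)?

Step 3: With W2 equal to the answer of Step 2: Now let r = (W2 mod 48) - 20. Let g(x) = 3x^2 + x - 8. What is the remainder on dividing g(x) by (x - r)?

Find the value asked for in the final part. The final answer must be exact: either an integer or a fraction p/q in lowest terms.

2046

Step 1: cross terms: (-26*5 - 22*15)=-460, (22*15 - 35*5)=155, (35*20 - 18*15)=430, (18*26 - 16*20)=148, (16*36 - -25*26)=1226, (-25*15 - -26*36)=561; twice the area = |2060| = 2060; area = 1030; answer 1030
Step 2: W1 = 1030; threaded value p + q = 1031; c = 4; T(2) = -1*(-47) + 1*(4) = 51; iterating: T(2)=51, T(3)=-98, T(4)=149, T(5)=-247, T(6)=396, T(7)=-643, T(8)=1039, T(9)=-1682; answer -1682
Step 3: W2 = -1682; r = 26; remainder = value at the root: 3*(26)^2 + 1*(26)^1 - 8 = (2028) + (26) + (-8) = 2046; answer 2046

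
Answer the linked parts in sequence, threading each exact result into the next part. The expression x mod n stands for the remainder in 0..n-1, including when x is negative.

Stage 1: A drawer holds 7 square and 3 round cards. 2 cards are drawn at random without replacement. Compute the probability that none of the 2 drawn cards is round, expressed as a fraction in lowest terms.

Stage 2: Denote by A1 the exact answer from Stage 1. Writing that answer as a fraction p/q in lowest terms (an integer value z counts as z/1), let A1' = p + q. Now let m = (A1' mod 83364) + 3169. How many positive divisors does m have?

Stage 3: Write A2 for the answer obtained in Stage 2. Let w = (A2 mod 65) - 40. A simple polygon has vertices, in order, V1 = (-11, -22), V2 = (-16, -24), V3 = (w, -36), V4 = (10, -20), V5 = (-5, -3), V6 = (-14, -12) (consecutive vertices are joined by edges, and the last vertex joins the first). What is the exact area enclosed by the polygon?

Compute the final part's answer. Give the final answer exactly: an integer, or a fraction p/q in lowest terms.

380

Stage 1: total draws C(10,2) = 45; favorable C(7,2) = 21; P = 7/15; answer 7/15
Stage 2: A1 = 7/15; threaded value p + q = 22; m = 3191; 3191 is prime, so its only divisors are 1 and 3191; count = 2; answer 2
Stage 3: A2 = 2; w = -38; cross terms: (-11*-24 - -16*-22)=-88, (-16*-36 - -38*-24)=-336, (-38*-20 - 10*-36)=1120, (10*-3 - -5*-20)=-130, (-5*-12 - -14*-3)=18, (-14*-22 - -11*-12)=176; twice the area = |760| = 760; area = 380; answer 380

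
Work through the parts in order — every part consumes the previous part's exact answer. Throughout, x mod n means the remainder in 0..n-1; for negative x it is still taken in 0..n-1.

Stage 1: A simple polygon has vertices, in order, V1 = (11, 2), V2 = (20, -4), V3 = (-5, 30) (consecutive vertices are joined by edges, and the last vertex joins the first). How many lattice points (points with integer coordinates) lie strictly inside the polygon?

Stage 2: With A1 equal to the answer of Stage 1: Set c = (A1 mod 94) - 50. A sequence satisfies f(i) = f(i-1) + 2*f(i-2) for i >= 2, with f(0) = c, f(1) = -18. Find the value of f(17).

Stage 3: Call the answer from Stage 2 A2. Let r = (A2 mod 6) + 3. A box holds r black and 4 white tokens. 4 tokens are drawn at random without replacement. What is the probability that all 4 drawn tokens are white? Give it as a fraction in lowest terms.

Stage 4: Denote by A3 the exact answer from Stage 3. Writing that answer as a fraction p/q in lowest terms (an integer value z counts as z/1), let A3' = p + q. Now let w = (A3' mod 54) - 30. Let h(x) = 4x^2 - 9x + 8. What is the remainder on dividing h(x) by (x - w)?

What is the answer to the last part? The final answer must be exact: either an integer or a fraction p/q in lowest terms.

2331

Stage 1: cross terms: (11*-4 - 20*2)=-84, (20*30 - -5*-4)=580, (-5*2 - 11*30)=-340; twice the area = |156| = 156; area = 78; boundary points = 3 + 1 + 4 = 8; strictly interior points = area - boundary/2 + 1 = 75; answer 75
Stage 2: A1 = 75; c = 25; f(2) = 1*(-18) + 2*(25) = 32; iterating: f(2)=32, f(3)=-4, f(4)=60, f(5)=52, f(6)=172, f(7)=276, f(8)=620, f(9)=1172, f(10)=2412, f(11)=4756, f(12)=9580, f(13)=19092, f(14)=38252, f(15)=76436, f(16)=152940, f(17)=305812; answer 305812
Stage 3: A2 = 305812; r = 7; total draws C(11,4) = 330; favorable C(4,4) = 1; P = 1/330; answer 1/330
Stage 4: A3 = 1/330; threaded value p + q = 331; w = -23; remainder = value at the root: 4*(-23)^2 - 9*(-23)^1 + 8 = (2116) + (207) + (8) = 2331; answer 2331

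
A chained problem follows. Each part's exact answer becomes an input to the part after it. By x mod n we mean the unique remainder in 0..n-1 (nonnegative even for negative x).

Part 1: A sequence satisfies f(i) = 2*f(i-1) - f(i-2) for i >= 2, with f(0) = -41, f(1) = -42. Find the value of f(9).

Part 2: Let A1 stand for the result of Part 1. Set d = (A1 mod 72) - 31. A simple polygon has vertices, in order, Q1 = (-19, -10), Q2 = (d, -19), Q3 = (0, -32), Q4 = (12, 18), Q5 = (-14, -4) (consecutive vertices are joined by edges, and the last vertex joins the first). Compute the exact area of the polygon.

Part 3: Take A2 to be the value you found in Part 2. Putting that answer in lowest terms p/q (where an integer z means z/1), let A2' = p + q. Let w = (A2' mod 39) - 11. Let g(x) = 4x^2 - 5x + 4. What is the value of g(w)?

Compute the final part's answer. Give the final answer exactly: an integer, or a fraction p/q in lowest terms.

235

Part 1: f(2) = 2*(-42) - 1*(-41) = -43; iterating: f(2)=-43, f(3)=-44, f(4)=-45, f(5)=-46, f(6)=-47, f(7)=-48, f(8)=-49, f(9)=-50; answer -50
Part 2: A1 = -50; d = -9; cross terms: (-19*-19 - -9*-10)=271, (-9*-32 - 0*-19)=288, (0*18 - 12*-32)=384, (12*-4 - -14*18)=204, (-14*-10 - -19*-4)=64; twice the area = |1211| = 1211; area = 1211/2; answer 1211/2
Part 3: A2 = 1211/2; threaded value p + q = 1213; w = -7; 4*(-7)^2 - 5*(-7)^1 + 4 = (196) + (35) + (4) = 235; answer 235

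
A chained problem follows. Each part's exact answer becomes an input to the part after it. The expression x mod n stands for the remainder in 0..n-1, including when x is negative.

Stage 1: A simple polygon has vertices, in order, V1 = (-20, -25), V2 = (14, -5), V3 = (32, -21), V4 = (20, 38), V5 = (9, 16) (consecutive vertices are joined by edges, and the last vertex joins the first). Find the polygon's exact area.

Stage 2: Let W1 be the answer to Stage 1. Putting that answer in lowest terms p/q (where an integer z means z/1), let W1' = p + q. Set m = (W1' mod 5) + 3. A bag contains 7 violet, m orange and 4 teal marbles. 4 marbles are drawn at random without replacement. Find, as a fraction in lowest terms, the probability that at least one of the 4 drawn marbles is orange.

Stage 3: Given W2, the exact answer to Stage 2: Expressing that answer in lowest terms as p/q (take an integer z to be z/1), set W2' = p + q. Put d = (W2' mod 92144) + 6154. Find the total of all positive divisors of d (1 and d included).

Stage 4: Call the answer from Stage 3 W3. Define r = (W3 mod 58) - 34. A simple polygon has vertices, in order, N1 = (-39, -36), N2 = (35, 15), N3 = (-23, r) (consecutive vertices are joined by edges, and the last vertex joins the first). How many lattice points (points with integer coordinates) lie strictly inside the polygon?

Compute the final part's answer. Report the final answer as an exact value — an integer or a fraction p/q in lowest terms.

257

Stage 1: cross terms: (-20*-5 - 14*-25)=450, (14*-21 - 32*-5)=-134, (32*38 - 20*-21)=1636, (20*16 - 9*38)=-22, (9*-25 - -20*16)=95; twice the area = |2025| = 2025; area = 2025/2; answer 2025/2
Stage 2: W1 = 2025/2; threaded value p + q = 2027; m = 5; total draws C(16,4) = 1820; complement C(11,4) = 330; favorable 1820 - 330 = 1490; P = 149/182; answer 149/182
Stage 3: W2 = 149/182; threaded value p + q = 331; d = 6485; 6485 = 5 * 1297; sigma = (1 + 5) * (1 + 1297) = 6 * 1298 = 7788; answer 7788
Stage 4: W3 = 7788; r = -18; cross terms: (-39*15 - 35*-36)=675, (35*-18 - -23*15)=-285, (-23*-36 - -39*-18)=126; twice the area = |516| = 516; area = 258; boundary points = 1 + 1 + 2 = 4; strictly interior points = area - boundary/2 + 1 = 257; answer 257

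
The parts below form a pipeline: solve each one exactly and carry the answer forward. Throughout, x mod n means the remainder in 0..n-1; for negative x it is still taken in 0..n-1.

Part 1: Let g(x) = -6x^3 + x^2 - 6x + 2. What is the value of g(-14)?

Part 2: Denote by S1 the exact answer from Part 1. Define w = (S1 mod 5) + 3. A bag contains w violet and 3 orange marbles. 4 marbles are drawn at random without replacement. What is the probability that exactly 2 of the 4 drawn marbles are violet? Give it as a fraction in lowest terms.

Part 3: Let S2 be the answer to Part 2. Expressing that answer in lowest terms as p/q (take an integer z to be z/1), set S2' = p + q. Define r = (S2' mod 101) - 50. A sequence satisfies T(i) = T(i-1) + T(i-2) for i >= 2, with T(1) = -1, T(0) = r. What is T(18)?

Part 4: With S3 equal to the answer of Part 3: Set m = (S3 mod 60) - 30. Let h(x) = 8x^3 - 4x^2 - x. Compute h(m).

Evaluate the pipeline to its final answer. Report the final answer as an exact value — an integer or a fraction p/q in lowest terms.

38131

Part 1: -6*(-14)^3 + 1*(-14)^2 - 6*(-14)^1 + 2 = (16464) + (196) + (84) + (2) = 16746; answer 16746
Part 2: S1 = 16746; w = 4; total draws C(7,4) = 35; favorable C(4,2)*C(3,2) = 18; P = 18/35; answer 18/35
Part 3: S2 = 18/35; threaded value p + q = 53; r = 3; T(2) = 1*(-1) + 1*(3) = 2; iterating: T(2)=2, T(3)=1, T(4)=3, T(5)=4, T(6)=7, T(7)=11, T(8)=18, T(9)=29, T(10)=47, T(11)=76, T(12)=123, T(13)=199, T(14)=322, T(15)=521, T(16)=843, T(17)=1364, T(18)=2207; answer 2207
Part 4: S3 = 2207; m = 17; 8*(17)^3 - 4*(17)^2 - 1*(17)^1 = (39304) + (-1156) + (-17) = 38131; answer 38131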